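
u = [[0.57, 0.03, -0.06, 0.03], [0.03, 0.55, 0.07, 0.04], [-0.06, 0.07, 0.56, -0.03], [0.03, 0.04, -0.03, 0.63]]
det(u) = 0.106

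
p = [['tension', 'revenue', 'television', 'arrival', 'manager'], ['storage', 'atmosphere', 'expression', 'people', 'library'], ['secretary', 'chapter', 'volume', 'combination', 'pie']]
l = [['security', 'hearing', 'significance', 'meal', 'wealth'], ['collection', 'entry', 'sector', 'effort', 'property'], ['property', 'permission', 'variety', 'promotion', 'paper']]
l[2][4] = 'paper'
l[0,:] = ['security', 'hearing', 'significance', 'meal', 'wealth']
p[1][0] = 'storage'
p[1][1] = 'atmosphere'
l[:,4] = ['wealth', 'property', 'paper']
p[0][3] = 'arrival'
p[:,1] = ['revenue', 'atmosphere', 'chapter']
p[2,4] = 'pie'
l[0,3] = 'meal'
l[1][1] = 'entry'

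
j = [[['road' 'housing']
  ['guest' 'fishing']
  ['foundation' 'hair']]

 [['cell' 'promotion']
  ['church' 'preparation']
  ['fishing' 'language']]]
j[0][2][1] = 'hair'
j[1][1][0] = 'church'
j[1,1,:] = ['church', 'preparation']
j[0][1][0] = 'guest'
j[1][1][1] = 'preparation'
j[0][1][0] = 'guest'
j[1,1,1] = 'preparation'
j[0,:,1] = ['housing', 'fishing', 'hair']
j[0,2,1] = 'hair'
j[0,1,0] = 'guest'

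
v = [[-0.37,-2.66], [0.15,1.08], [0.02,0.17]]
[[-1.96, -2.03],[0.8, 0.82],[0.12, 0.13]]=v @ [[0.77,-0.26], [0.63,0.8]]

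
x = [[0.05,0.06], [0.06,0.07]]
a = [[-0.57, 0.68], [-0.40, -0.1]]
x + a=[[-0.52, 0.74], [-0.34, -0.03]]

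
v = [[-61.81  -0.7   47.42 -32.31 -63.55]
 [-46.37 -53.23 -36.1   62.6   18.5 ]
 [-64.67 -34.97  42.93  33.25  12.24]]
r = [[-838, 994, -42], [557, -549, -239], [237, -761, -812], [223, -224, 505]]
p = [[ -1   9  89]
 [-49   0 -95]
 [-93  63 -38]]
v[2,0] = -64.67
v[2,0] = -64.67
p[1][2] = -95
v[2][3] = 33.25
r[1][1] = -549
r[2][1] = -761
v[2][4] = 12.24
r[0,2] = -42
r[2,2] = -812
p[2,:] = [-93, 63, -38]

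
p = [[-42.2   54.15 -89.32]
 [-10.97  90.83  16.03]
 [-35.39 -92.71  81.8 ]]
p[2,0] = -35.39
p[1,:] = [-10.97, 90.83, 16.03]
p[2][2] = 81.8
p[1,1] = 90.83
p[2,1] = -92.71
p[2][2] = 81.8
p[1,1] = 90.83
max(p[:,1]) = 90.83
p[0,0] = -42.2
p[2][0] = -35.39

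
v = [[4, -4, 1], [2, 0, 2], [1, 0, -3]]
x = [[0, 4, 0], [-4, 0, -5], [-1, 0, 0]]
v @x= [[15, 16, 20], [-2, 8, 0], [3, 4, 0]]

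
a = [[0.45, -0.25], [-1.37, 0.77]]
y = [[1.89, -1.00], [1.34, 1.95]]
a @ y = [[0.52, -0.94], [-1.56, 2.87]]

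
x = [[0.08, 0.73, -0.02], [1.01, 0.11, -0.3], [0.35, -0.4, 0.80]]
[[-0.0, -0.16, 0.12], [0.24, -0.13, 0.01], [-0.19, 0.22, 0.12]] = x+[[-0.08, -0.89, 0.14], [-0.77, -0.24, 0.31], [-0.54, 0.62, -0.68]]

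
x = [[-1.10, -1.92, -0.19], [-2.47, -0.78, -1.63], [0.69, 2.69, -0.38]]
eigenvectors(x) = [[0.59+0.00j, (-0.55+0.02j), (-0.55-0.02j)], [(-0.25+0j), -0.09+0.06j, -0.09-0.06j], [-0.77+0.00j, 0.83+0.00j, 0.83-0.00j]]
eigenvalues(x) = [(-0.02+0j), (-1.12+0.21j), (-1.12-0.21j)]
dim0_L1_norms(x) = [4.26, 5.39, 2.2]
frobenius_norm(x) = 4.71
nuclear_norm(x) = 6.45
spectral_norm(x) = 4.06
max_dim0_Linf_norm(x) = 2.69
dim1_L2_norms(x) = [2.22, 3.06, 2.8]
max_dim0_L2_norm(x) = 3.4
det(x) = -0.03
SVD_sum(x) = [[-1.34,-1.65,-0.46],[-1.51,-1.87,-0.52],[1.47,1.81,0.51]] + [[0.24, -0.27, 0.27], [-0.96, 1.09, -1.11], [-0.77, 0.88, -0.89]] + [[-0.0, 0.0, 0.00], [0.00, -0.00, -0.00], [-0.0, 0.00, 0.0]]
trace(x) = -2.26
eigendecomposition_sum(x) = [[(-0.08+0j), 0.02-0.00j, (-0.05-0j)],[0.03-0.00j, (-0.01+0j), (0.02+0j)],[0.10-0.00j, -0.03+0.00j, 0.07+0.00j]] + [[-0.51-10.99j, (-0.97-2.18j), -0.07-7.64j], [-1.25-1.68j, -0.39-0.24j, (-0.83-1.2j)], [(0.29+16.46j), 1.36+3.30j, -0.22+11.44j]] + [[(-0.51+10.99j), (-0.97+2.18j), (-0.07+7.64j)], [-1.25+1.68j, (-0.39+0.24j), (-0.83+1.2j)], [0.29-16.46j, 1.36-3.30j, (-0.22-11.44j)]]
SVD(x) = [[-0.54,  0.19,  0.82], [-0.61,  -0.77,  -0.22], [0.59,  -0.62,  0.52]] @ diag([4.0576575474807335, 2.3855203095288076, 0.002842568948033445]) @ [[0.61, 0.76, 0.21],[0.53, -0.60, 0.61],[-0.59, 0.26, 0.77]]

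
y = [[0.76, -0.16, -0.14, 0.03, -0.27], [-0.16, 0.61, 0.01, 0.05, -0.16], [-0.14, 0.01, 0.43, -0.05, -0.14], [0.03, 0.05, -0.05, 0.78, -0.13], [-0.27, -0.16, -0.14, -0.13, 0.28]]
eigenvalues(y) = [-0.01, 0.95, 0.83, 0.62, 0.47]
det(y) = -0.00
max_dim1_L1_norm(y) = 1.36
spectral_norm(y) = 0.95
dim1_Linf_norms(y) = [0.76, 0.61, 0.43, 0.78, 0.28]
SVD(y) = [[-0.82, -0.31, 0.27, 0.07, 0.40], [0.18, 0.54, 0.63, 0.45, 0.29], [0.17, 0.1, 0.29, -0.85, 0.38], [-0.4, 0.75, -0.50, -0.12, 0.12], [0.33, -0.21, -0.44, 0.24, 0.77]] @ diag([0.9479386580223442, 0.8330789781060147, 0.618005816852461, 0.46819695945763745, 0.007220412438457423]) @ [[-0.82, 0.18, 0.17, -0.40, 0.33],[-0.31, 0.54, 0.10, 0.75, -0.21],[0.27, 0.63, 0.29, -0.5, -0.44],[0.07, 0.45, -0.85, -0.12, 0.24],[-0.4, -0.29, -0.38, -0.12, -0.77]]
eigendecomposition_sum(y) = [[-0.00, -0.0, -0.0, -0.00, -0.0], [-0.0, -0.00, -0.0, -0.0, -0.00], [-0.0, -0.00, -0.00, -0.0, -0.00], [-0.0, -0.00, -0.00, -0.0, -0.00], [-0.0, -0.00, -0.00, -0.0, -0.0]] + [[0.63, -0.14, -0.13, 0.31, -0.26], [-0.14, 0.03, 0.03, -0.07, 0.06], [-0.13, 0.03, 0.03, -0.07, 0.05], [0.31, -0.07, -0.07, 0.15, -0.13], [-0.26, 0.06, 0.05, -0.13, 0.10]] + [[0.08, -0.14, -0.03, -0.19, 0.05], [-0.14, 0.24, 0.05, 0.34, -0.09], [-0.03, 0.05, 0.01, 0.06, -0.02], [-0.19, 0.34, 0.06, 0.46, -0.13], [0.05, -0.09, -0.02, -0.13, 0.04]] + [[0.04, 0.1, 0.05, -0.08, -0.07], [0.10, 0.24, 0.11, -0.20, -0.17], [0.05, 0.11, 0.05, -0.09, -0.08], [-0.08, -0.20, -0.09, 0.16, 0.14], [-0.07, -0.17, -0.08, 0.14, 0.12]] + [[0.00, 0.01, -0.03, -0.0, 0.01],[0.01, 0.09, -0.18, -0.02, 0.05],[-0.03, -0.18, 0.34, 0.05, -0.10],[-0.00, -0.02, 0.05, 0.01, -0.01],[0.01, 0.05, -0.1, -0.01, 0.03]]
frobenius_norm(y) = 1.48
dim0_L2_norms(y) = [0.83, 0.65, 0.48, 0.79, 0.46]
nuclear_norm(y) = 2.87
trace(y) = 2.86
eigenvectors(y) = [[-0.40,-0.82,0.31,-0.27,0.07], [-0.29,0.18,-0.54,-0.63,0.45], [-0.38,0.17,-0.1,-0.29,-0.85], [-0.12,-0.40,-0.75,0.50,-0.12], [-0.77,0.33,0.21,0.44,0.24]]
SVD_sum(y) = [[0.63, -0.14, -0.13, 0.31, -0.26],  [-0.14, 0.03, 0.03, -0.07, 0.06],  [-0.13, 0.03, 0.03, -0.07, 0.05],  [0.31, -0.07, -0.07, 0.15, -0.13],  [-0.26, 0.06, 0.05, -0.13, 0.10]] + [[0.08,-0.14,-0.03,-0.19,0.05], [-0.14,0.24,0.05,0.34,-0.09], [-0.03,0.05,0.01,0.06,-0.02], [-0.19,0.34,0.06,0.46,-0.13], [0.05,-0.09,-0.02,-0.13,0.04]] + [[0.04, 0.10, 0.05, -0.08, -0.07],[0.10, 0.24, 0.11, -0.20, -0.17],[0.05, 0.11, 0.05, -0.09, -0.08],[-0.08, -0.2, -0.09, 0.16, 0.14],[-0.07, -0.17, -0.08, 0.14, 0.12]] + [[0.00, 0.01, -0.03, -0.00, 0.01], [0.01, 0.09, -0.18, -0.02, 0.05], [-0.03, -0.18, 0.34, 0.05, -0.10], [-0.00, -0.02, 0.05, 0.01, -0.01], [0.01, 0.05, -0.10, -0.01, 0.03]] + [[-0.0, -0.0, -0.00, -0.00, -0.0], [-0.0, -0.00, -0.00, -0.00, -0.00], [-0.0, -0.00, -0.00, -0.0, -0.00], [-0.0, -0.00, -0.0, -0.0, -0.0], [-0.0, -0.00, -0.0, -0.0, -0.0]]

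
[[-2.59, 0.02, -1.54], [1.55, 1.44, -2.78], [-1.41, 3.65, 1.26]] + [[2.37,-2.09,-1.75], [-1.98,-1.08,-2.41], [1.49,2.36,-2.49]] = [[-0.22, -2.07, -3.29], [-0.43, 0.36, -5.19], [0.08, 6.01, -1.23]]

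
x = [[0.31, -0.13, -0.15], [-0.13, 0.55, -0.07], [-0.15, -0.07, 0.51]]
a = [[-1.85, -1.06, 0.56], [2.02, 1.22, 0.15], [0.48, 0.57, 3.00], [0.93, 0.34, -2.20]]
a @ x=[[-0.52,-0.38,0.64], [0.45,0.40,-0.31], [-0.38,0.04,1.42], [0.57,0.22,-1.29]]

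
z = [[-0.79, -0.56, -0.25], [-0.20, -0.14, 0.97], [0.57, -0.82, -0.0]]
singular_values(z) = [1.0, 1.0, 0.99]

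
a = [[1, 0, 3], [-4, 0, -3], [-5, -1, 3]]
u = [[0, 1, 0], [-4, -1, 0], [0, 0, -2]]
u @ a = [[-4, 0, -3], [0, 0, -9], [10, 2, -6]]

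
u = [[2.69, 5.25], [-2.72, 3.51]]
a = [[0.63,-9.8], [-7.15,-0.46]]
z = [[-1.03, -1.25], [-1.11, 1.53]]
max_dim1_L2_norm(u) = 5.9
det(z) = -2.96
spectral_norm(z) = 2.00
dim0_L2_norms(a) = [7.18, 9.81]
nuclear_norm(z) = 3.48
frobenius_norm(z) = 2.49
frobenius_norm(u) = 7.38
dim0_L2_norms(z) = [1.51, 1.98]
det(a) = -70.36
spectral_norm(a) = 9.82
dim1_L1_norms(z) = [2.28, 2.64]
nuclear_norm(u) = 10.10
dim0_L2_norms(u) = [3.83, 6.32]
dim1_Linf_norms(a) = [9.8, 7.15]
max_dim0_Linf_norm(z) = 1.53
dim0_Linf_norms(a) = [7.15, 9.8]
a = z @ u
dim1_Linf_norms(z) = [1.25, 1.53]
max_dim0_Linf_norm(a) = 9.8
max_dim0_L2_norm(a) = 9.81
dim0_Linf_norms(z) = [1.11, 1.53]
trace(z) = 0.50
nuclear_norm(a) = 16.99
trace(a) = 0.17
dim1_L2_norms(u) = [5.9, 4.44]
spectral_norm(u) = 6.38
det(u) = 23.72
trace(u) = 6.20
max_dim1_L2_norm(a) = 9.82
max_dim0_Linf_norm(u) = 5.25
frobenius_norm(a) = 12.16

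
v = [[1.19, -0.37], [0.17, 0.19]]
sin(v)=[[0.95, -0.28], [0.13, 0.20]]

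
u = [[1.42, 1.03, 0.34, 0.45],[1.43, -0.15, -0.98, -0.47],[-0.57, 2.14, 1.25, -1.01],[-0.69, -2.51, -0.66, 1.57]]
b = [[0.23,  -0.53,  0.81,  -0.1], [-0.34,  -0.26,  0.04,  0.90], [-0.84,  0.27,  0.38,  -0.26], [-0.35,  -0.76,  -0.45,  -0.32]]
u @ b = [[-0.47, -1.27, 1.12, 0.55], [1.37, -0.63, 0.99, 0.13], [-1.56, 0.85, 0.55, 1.98], [0.7, -0.35, -1.62, -2.52]]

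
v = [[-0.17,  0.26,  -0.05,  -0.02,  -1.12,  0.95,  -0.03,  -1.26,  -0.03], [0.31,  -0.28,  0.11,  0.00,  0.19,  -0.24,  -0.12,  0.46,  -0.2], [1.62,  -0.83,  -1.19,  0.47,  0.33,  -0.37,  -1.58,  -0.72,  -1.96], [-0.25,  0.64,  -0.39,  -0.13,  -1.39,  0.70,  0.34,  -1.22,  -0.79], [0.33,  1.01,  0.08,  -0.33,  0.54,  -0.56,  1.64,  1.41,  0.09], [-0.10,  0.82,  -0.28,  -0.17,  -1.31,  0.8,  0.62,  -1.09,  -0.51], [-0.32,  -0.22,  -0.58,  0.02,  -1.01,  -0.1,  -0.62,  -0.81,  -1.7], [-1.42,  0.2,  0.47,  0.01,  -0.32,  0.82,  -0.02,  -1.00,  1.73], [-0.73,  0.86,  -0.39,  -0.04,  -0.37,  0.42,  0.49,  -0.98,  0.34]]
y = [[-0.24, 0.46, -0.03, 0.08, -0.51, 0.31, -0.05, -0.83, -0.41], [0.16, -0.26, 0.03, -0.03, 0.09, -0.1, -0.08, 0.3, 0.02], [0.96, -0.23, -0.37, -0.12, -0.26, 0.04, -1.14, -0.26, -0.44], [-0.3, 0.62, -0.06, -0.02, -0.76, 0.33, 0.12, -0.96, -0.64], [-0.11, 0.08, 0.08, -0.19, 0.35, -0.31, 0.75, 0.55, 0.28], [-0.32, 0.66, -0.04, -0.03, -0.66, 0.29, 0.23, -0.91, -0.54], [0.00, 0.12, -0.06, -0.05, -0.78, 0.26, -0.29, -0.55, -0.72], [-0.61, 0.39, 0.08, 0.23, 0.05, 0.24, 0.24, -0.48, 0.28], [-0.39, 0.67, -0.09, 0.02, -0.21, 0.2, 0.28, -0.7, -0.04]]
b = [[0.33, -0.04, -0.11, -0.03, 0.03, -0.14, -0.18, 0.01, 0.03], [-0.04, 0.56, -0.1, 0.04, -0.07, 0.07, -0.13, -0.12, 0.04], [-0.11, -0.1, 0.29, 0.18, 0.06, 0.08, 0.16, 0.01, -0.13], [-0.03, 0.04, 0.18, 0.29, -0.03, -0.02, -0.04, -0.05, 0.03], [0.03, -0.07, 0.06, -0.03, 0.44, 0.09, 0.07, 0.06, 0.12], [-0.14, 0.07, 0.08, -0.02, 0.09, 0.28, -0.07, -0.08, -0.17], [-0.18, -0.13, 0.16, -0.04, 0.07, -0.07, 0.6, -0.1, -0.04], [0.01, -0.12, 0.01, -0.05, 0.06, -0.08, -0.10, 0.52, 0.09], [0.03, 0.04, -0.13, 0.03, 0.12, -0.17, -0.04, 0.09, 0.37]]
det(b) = -0.00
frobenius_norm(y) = 3.78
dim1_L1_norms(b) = [0.9, 1.17, 1.12, 0.71, 0.97, 1.0, 1.39, 1.04, 1.02]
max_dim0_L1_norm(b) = 1.39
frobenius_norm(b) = 1.50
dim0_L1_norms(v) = [5.25, 5.12, 3.54, 1.19, 6.58, 4.96, 5.46, 8.95, 7.35]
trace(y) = -1.06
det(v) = 0.00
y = v @ b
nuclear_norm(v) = 13.67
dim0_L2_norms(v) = [2.36, 1.94, 1.54, 0.61, 2.57, 1.84, 2.52, 3.1, 3.28]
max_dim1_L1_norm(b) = 1.39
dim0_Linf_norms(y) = [0.96, 0.67, 0.37, 0.23, 0.78, 0.33, 1.14, 0.96, 0.72]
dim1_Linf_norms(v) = [1.26, 0.46, 1.96, 1.39, 1.64, 1.31, 1.7, 1.73, 0.98]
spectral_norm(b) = 0.88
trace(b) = 3.68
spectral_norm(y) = 3.01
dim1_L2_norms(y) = [1.22, 0.46, 1.66, 1.58, 1.11, 1.49, 1.27, 1.0, 1.12]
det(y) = -0.00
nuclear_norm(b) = 3.68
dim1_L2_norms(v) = [1.96, 0.74, 3.47, 2.3, 2.56, 2.23, 2.33, 2.65, 1.75]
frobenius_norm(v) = 6.99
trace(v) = -1.71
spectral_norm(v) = 4.47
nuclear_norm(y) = 6.50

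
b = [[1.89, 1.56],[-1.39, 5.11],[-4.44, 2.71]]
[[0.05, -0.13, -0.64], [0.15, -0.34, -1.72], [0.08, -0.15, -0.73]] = b@[[0.0, -0.01, -0.05], [0.03, -0.07, -0.35]]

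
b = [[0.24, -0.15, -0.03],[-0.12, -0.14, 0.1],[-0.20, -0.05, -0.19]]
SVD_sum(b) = [[0.23, -0.03, 0.06],[-0.07, 0.01, -0.02],[-0.22, 0.03, -0.06]] + [[0.01, -0.12, -0.09], [0.00, -0.04, -0.03], [0.01, -0.11, -0.08]] + [[0.00, 0.00, -0.00], [-0.05, -0.11, 0.15], [0.02, 0.04, -0.05]]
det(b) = 0.01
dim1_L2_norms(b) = [0.28, 0.21, 0.28]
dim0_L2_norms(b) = [0.33, 0.21, 0.22]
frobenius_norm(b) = 0.45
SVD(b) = [[-0.70, -0.71, 0.01], [0.21, -0.22, -0.95], [0.68, -0.66, 0.31]] @ diag([0.34368708268514375, 0.21268381561145264, 0.2006110260487413]) @ [[-0.96, 0.12, -0.25], [-0.06, 0.80, 0.59], [0.28, 0.58, -0.77]]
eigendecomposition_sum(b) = [[(0.26-0j), (-0.08+0j), -0.03+0.00j], [-0.09+0.00j, (0.03+0j), 0.01+0.00j], [(-0.1+0j), (0.03+0j), 0.01+0.00j]] + [[(-0.01+0.01j), -0.03+0.00j, 0.03j], [(-0.01+0.05j), (-0.08+0.05j), 0.04+0.08j], [(-0.05-0.03j), -0.04-0.11j, -0.10+0.03j]] + [[-0.01-0.01j, (-0.03-0j), 0.00-0.03j], [-0.01-0.05j, (-0.08-0.05j), (0.04-0.08j)], [(-0.05+0.03j), -0.04+0.11j, (-0.1-0.03j)]]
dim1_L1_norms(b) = [0.42, 0.36, 0.44]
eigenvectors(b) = [[(0.89+0j), 0.06-0.20j, 0.06+0.20j], [(-0.31+0j), -0.12-0.63j, -0.12+0.63j], [(-0.33+0j), (0.74+0j), (0.74-0j)]]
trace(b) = -0.09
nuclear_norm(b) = 0.76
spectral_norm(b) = 0.34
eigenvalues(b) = [(0.3+0j), (-0.2+0.1j), (-0.2-0.1j)]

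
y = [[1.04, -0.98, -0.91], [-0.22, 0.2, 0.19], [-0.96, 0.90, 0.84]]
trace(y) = 2.08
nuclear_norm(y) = 2.34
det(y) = -0.00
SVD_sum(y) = [[1.04, -0.98, -0.91], [-0.22, 0.20, 0.19], [-0.96, 0.90, 0.84]] + [[-0.0, -0.0, 0.00], [-0.0, -0.00, 0.0], [-0.0, -0.00, 0.0]] + [[0.0, -0.00, 0.00],[-0.00, 0.00, -0.00],[0.00, -0.00, 0.00]]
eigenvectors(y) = [[-0.73, 0.48, -0.66], [0.15, -0.26, -0.75], [0.67, 0.84, 0.04]]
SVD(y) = [[-0.73, -0.42, 0.54], [0.15, -0.87, -0.47], [0.67, -0.26, 0.7]] @ diag([2.3306153779371694, 0.005577446114638032, 0.0009231563369338225]) @ [[-0.61, 0.58, 0.54], [0.61, 0.78, -0.14], [0.5, -0.24, 0.83]]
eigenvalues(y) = [2.09, 0.0, -0.01]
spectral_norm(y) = 2.33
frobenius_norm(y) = 2.33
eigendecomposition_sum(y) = [[1.04, -0.98, -0.91],[-0.22, 0.20, 0.19],[-0.96, 0.9, 0.84]] + [[0.0, -0.00, 0.00], [-0.0, 0.00, -0.0], [0.0, -0.0, 0.0]] + [[-0.00, -0.00, -0.00],[-0.00, -0.0, -0.0],[0.0, 0.0, 0.0]]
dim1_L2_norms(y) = [1.69, 0.35, 1.56]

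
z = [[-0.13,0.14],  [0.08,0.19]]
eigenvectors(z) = [[-0.98, -0.37], [0.22, -0.93]]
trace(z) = 0.06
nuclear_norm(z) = 0.39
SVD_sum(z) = [[-0.01, 0.15], [-0.02, 0.18]] + [[-0.12,-0.01], [0.1,0.01]]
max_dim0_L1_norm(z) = 0.33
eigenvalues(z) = [-0.16, 0.22]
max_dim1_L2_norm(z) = 0.21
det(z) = -0.04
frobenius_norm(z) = 0.28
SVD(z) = [[0.64, 0.77], [0.77, -0.64]] @ diag([0.23659128526066883, 0.15173847151828315]) @ [[-0.09, 1.00], [-1.00, -0.09]]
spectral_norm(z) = 0.24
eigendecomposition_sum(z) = [[-0.15,0.06], [0.03,-0.01]] + [[0.02, 0.08], [0.05, 0.20]]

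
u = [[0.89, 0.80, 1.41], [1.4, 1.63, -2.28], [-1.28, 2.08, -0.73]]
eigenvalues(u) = [(2.22+0j), (-0.22+2.44j), (-0.22-2.44j)]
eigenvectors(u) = [[0.66+0.00j, 0.02+0.44j, (0.02-0.44j)], [(0.72+0j), -0.16-0.54j, (-0.16+0.54j)], [(0.22+0j), -0.70+0.00j, (-0.7-0j)]]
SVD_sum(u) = [[-0.04, -0.23, 0.24], [0.37, 2.02, -2.08], [0.23, 1.25, -1.28]] + [[0.13, -0.06, -0.03], [1.0, -0.45, -0.26], [-1.59, 0.71, 0.41]] + [[0.8, 1.09, 1.21], [0.04, 0.05, 0.06], [0.09, 0.12, 0.13]]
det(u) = 13.36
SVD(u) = [[0.10, 0.07, 0.99],[-0.85, 0.53, 0.05],[-0.52, -0.85, 0.11]] @ diag([3.449364660468982, 2.121796410108, 1.8256679416477999]) @ [[-0.13, -0.69, 0.71], [0.89, -0.4, -0.23], [0.44, 0.6, 0.66]]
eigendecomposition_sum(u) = [[1.21-0.00j, 0.99-0.00j, (-0.18+0j)], [(1.32-0j), 1.07-0.00j, (-0.2+0j)], [0.40-0.00j, (0.33-0j), -0.06+0.00j]] + [[-0.16+0.55j, -0.09-0.55j, 0.80+0.17j],[0.04-0.72j, 0.28+0.66j, -1.04+0.02j],[(-0.84-0.3j), 0.88-0.10j, (-0.33+1.23j)]] + [[-0.16-0.55j, (-0.09+0.55j), 0.80-0.17j], [(0.04+0.72j), 0.28-0.66j, -1.04-0.02j], [(-0.84+0.3j), 0.88+0.10j, (-0.33-1.23j)]]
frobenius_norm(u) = 4.44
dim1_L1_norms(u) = [3.1, 5.31, 4.09]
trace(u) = 1.79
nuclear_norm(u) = 7.40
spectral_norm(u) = 3.45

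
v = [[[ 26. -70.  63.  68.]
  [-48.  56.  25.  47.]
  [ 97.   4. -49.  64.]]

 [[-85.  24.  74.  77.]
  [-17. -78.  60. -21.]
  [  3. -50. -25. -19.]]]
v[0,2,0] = 97.0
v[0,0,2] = 63.0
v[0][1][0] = -48.0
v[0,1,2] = 25.0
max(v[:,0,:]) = 77.0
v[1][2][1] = -50.0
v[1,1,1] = -78.0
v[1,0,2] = 74.0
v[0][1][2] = 25.0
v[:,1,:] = [[-48.0, 56.0, 25.0, 47.0], [-17.0, -78.0, 60.0, -21.0]]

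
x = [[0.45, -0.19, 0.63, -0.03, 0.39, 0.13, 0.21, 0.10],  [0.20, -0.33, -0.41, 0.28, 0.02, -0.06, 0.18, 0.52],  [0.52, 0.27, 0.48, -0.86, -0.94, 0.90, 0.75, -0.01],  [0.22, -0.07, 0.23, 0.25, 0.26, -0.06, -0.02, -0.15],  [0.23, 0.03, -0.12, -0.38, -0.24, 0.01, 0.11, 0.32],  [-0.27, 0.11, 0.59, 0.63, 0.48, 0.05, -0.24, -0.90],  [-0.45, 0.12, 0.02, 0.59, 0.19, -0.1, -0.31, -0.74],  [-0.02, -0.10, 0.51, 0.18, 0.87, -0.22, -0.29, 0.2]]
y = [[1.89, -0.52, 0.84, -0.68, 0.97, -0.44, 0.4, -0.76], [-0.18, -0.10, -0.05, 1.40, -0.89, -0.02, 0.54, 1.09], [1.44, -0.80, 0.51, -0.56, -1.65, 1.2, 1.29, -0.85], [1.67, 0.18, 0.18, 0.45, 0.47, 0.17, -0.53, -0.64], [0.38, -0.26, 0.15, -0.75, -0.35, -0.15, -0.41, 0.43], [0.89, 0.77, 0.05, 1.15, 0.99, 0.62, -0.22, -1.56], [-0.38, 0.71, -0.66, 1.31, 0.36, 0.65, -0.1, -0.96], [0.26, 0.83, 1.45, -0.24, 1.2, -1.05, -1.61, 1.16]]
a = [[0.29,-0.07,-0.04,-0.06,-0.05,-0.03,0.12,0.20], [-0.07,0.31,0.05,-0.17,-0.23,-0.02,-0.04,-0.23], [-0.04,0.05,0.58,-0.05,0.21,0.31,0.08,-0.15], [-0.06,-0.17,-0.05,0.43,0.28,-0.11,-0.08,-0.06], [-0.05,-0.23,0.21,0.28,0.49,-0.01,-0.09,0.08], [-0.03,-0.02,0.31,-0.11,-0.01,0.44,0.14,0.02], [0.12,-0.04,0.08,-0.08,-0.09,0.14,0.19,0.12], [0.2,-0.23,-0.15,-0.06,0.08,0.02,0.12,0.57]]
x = y @ a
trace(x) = 0.55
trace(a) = 3.30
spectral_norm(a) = 0.95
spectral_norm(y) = 3.97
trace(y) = 4.08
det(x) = 0.00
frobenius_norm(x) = 3.19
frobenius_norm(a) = 1.60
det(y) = -0.00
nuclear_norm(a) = 3.30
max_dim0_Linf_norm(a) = 0.58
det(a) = -0.00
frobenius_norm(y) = 6.82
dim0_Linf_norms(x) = [0.52, 0.33, 0.63, 0.86, 0.94, 0.9, 0.75, 0.9]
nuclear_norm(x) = 6.18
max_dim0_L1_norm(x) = 3.39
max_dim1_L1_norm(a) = 1.47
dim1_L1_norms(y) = [6.5, 4.27, 8.3, 4.29, 2.88, 6.25, 5.13, 7.8]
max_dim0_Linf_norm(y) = 1.89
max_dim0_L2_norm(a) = 0.72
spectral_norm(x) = 2.38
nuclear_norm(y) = 14.93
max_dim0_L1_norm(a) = 1.47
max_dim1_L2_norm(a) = 0.72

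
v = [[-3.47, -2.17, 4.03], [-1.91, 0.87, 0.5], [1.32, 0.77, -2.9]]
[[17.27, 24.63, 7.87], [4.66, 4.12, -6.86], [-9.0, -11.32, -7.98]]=v @ [[-2.35, -3.24, 3.52], [-0.84, -3.27, -2.31], [1.81, 1.56, 3.74]]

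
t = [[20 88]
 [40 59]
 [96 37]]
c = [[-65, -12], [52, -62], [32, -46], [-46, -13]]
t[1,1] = 59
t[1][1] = 59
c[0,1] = -12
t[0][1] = 88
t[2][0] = 96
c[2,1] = -46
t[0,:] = [20, 88]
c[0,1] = -12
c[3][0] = -46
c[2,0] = 32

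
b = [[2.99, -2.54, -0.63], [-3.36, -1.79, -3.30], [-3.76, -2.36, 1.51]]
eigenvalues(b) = [(-4.94+0j), (3.82+0.94j), (3.82-0.94j)]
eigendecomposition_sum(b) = [[(-0.79+0j), (-1.14-0j), (-0.66+0j)],[-2.17+0.00j, -3.10-0.00j, -1.80+0.00j],[(-1.26+0j), (-1.8-0j), -1.04+0.00j]] + [[1.89-0.77j,(-0.7+0.95j),(0.01-1.16j)],[-0.60-1.19j,0.65+0.41j,-0.75+0.05j],[(-1.25+2.98j),(-0.28-1.85j),(1.28+1.31j)]] + [[(1.89+0.77j), -0.70-0.95j, 0.01+1.16j], [-0.60+1.19j, 0.65-0.41j, (-0.75-0.05j)], [-1.25-2.98j, -0.28+1.85j, (1.28-1.31j)]]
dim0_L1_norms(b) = [10.11, 6.69, 5.44]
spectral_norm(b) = 6.14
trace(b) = 2.71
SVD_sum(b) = [[1.66, 0.60, 0.34], [-3.99, -1.44, -0.82], [-3.67, -1.32, -0.75]] + [[1.14, -1.96, -2.15], [0.79, -1.35, -1.48], [-0.34, 0.59, 0.64]] + [[0.18, -1.18, 1.18], [-0.16, 1.0, -1.0], [0.25, -1.63, 1.62]]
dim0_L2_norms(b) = [5.86, 3.9, 3.68]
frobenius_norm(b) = 7.95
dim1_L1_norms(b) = [6.16, 8.45, 7.63]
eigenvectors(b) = [[0.30+0.00j, 0.36+0.36j, (0.36-0.36j)],[(0.82+0j), (0.21-0.25j), (0.21+0.25j)],[(0.48+0j), -0.80+0.00j, -0.80-0.00j]]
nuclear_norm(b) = 13.24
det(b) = -76.53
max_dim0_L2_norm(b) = 5.86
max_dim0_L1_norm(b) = 10.11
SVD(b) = [[-0.29, -0.8, 0.53], [0.7, -0.55, -0.45], [0.65, 0.24, 0.72]] @ diag([6.141398976316153, 3.909391603924316, 3.1873932767810342]) @ [[-0.92, -0.33, -0.19], [-0.37, 0.63, 0.69], [0.11, -0.7, 0.7]]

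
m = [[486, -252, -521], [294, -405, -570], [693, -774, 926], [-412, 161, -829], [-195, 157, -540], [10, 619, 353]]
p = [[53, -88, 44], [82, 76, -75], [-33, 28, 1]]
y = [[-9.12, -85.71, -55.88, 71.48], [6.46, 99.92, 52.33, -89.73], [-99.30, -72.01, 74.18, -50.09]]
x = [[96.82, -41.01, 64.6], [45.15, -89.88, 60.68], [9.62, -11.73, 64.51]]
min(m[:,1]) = -774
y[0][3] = 71.48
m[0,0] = 486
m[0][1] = -252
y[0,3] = 71.48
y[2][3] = -50.09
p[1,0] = 82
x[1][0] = 45.15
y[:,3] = [71.48, -89.73, -50.09]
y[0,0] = -9.12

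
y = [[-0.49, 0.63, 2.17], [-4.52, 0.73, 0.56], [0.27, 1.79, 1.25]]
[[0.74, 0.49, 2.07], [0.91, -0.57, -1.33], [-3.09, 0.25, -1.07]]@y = [[-2.02, 4.53, 4.47],[1.77, -2.22, -0.01],[0.10, -3.68, -7.90]]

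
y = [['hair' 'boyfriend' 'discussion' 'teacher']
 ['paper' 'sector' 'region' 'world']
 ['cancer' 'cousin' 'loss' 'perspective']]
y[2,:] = ['cancer', 'cousin', 'loss', 'perspective']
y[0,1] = 'boyfriend'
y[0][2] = 'discussion'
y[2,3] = 'perspective'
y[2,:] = ['cancer', 'cousin', 'loss', 'perspective']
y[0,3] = 'teacher'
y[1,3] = 'world'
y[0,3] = 'teacher'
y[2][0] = 'cancer'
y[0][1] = 'boyfriend'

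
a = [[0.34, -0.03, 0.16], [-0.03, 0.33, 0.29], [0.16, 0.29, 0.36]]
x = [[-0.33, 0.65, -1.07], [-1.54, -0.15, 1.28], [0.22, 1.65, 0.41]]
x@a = [[-0.3, -0.09, -0.25], [-0.31, 0.37, 0.17], [0.09, 0.66, 0.66]]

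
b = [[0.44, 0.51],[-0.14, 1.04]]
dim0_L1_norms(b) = [0.58, 1.55]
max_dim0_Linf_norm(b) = 1.04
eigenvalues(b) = [0.6, 0.88]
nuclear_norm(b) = 1.62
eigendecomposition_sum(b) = [[0.97, -1.13], [0.31, -0.36]] + [[-0.53, 1.64], [-0.45, 1.4]]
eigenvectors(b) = [[-0.95, -0.76], [-0.31, -0.65]]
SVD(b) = [[0.46,0.89], [0.89,-0.46]] @ diag([1.1606790311882587, 0.45576768924517413]) @ [[0.07, 1.0],[1.00, -0.07]]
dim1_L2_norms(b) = [0.67, 1.05]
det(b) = 0.53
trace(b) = 1.48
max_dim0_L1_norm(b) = 1.55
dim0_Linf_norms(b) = [0.44, 1.04]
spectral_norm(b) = 1.16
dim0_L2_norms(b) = [0.46, 1.16]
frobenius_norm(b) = 1.25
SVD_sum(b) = [[0.04, 0.54], [0.07, 1.03]] + [[0.40, -0.03], [-0.21, 0.01]]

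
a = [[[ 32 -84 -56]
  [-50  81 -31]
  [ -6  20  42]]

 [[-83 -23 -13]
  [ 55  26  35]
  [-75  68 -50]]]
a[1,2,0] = -75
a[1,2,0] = -75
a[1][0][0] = -83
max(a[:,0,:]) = 32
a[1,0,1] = -23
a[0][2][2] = 42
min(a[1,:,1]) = -23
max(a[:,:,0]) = 55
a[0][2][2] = 42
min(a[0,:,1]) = -84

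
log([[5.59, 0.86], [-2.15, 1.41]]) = [[1.78, 0.26], [-0.66, 0.49]]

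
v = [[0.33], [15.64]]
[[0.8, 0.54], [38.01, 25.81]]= v @ [[2.43, 1.65]]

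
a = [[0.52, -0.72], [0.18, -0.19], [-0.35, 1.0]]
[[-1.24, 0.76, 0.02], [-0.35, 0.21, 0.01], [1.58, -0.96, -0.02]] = a @ [[-0.40, 0.24, 0.01],[1.44, -0.88, -0.02]]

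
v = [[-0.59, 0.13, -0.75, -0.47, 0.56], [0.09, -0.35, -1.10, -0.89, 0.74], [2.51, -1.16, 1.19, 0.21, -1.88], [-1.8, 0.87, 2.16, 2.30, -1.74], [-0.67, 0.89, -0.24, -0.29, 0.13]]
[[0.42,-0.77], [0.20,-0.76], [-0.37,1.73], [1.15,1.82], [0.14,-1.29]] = v @[[-1.02, -0.07],  [-0.71, -1.13],  [-0.32, 0.42],  [-0.47, 0.80],  [-0.98, 0.04]]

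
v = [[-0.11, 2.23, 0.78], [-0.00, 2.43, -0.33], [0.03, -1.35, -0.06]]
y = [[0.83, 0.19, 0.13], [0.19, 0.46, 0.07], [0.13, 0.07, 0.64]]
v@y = [[0.43, 1.06, 0.64],  [0.42, 1.09, -0.04],  [-0.24, -0.62, -0.13]]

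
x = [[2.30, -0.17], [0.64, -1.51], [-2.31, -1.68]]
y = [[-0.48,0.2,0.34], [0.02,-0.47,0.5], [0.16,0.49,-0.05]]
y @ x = [[-1.76,  -0.79],[-1.41,  -0.13],[0.80,  -0.68]]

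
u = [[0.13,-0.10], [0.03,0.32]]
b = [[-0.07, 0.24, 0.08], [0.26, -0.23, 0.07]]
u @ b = [[-0.04, 0.05, 0.0], [0.08, -0.07, 0.02]]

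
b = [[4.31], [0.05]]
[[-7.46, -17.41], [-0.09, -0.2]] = b @[[-1.73, -4.04]]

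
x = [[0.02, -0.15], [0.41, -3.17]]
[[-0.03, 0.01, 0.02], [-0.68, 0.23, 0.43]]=x @ [[-0.65, -0.21, 0.19], [0.13, -0.10, -0.11]]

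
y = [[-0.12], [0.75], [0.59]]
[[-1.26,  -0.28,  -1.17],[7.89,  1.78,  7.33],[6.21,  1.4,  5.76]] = y @ [[10.52,2.37,9.77]]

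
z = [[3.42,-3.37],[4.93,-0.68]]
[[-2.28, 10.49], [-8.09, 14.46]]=z @ [[-1.80, 2.91], [-1.15, -0.16]]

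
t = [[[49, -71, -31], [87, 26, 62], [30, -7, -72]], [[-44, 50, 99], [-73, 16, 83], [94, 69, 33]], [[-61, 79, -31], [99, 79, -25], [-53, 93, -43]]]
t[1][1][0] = -73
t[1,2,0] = 94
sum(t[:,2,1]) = 155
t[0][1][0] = 87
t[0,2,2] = -72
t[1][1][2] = 83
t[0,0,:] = [49, -71, -31]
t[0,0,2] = -31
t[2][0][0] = -61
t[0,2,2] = -72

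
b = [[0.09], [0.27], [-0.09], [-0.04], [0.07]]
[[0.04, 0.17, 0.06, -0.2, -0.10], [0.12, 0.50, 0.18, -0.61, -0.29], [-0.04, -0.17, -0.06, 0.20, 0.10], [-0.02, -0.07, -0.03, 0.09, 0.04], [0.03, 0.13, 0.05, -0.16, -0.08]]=b@[[0.44, 1.84, 0.68, -2.26, -1.09]]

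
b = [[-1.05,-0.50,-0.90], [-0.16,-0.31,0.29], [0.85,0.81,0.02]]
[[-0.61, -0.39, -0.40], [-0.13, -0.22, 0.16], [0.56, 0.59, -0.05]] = b @ [[0.5, 0.17, -0.0], [0.17, 0.55, -0.07], [-0.00, -0.07, 0.48]]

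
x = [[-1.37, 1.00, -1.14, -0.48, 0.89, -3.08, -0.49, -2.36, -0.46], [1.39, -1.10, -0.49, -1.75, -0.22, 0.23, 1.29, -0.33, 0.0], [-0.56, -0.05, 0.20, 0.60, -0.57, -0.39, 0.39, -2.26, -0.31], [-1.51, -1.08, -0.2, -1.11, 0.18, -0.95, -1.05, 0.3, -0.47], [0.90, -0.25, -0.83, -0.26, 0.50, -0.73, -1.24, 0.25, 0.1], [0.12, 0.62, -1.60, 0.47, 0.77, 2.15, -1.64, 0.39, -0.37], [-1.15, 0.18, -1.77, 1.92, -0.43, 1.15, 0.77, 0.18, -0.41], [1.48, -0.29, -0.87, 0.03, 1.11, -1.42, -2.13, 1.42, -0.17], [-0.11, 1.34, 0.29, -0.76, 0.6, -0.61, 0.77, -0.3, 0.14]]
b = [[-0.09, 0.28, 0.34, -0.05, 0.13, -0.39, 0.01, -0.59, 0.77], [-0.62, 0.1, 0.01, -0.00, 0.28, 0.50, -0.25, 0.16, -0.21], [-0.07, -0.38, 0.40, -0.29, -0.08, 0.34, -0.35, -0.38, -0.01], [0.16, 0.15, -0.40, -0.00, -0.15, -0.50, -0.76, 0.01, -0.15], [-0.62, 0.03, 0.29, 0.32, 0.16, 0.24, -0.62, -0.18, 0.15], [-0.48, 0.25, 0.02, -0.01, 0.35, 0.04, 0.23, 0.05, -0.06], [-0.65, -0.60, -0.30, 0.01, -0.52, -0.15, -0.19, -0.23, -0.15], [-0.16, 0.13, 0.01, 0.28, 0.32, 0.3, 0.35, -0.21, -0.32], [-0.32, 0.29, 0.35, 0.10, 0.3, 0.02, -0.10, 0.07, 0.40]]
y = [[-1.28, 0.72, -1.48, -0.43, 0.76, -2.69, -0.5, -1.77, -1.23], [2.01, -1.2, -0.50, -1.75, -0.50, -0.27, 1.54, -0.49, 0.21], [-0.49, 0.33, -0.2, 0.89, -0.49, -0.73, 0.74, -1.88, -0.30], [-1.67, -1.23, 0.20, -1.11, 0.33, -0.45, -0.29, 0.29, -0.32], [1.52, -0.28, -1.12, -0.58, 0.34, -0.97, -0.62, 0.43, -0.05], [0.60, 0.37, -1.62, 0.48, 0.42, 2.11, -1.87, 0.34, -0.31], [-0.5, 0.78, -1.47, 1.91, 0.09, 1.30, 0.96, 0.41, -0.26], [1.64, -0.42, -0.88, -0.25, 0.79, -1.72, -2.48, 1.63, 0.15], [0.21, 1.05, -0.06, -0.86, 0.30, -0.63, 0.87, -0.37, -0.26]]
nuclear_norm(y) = 22.80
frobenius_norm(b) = 2.84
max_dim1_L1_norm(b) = 2.8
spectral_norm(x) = 5.23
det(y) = 0.00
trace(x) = 1.60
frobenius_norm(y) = 9.36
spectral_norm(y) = 5.03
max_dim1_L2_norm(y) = 4.15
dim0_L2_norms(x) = [3.28, 2.4, 2.97, 3.07, 1.95, 4.41, 3.62, 3.64, 0.94]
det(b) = -0.00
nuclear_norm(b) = 7.08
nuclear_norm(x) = 23.01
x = y + b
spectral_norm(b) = 1.52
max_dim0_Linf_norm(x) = 3.08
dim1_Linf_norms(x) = [3.08, 1.75, 2.26, 1.51, 1.24, 2.15, 1.92, 2.13, 1.34]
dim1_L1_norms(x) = [11.27, 6.8, 5.33, 6.85, 5.06, 8.13, 7.96, 8.92, 4.92]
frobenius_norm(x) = 9.23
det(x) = -15.12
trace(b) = 0.61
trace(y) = 0.99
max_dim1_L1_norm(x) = 11.27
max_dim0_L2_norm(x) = 4.41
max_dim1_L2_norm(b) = 1.15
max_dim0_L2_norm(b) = 1.26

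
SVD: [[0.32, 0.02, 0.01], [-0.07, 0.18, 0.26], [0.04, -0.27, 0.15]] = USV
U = [[-0.6,  -0.65,  0.48],[0.67,  -0.07,  0.74],[-0.44,  0.76,  0.47]]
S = [0.36, 0.3, 0.29]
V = [[-0.72, 0.64, 0.28],[-0.57, -0.77, 0.30],[0.41, 0.05, 0.91]]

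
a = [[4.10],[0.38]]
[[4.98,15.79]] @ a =[[26.42]]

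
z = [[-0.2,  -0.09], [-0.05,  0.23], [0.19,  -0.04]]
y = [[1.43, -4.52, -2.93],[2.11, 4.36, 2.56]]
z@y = [[-0.48, 0.51, 0.36], [0.41, 1.23, 0.74], [0.19, -1.03, -0.66]]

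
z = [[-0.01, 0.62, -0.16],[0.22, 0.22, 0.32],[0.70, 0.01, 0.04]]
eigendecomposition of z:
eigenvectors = [[(0.49+0j), (0.26-0.49j), (0.26+0.49j)], [0.67+0.00j, 0.08+0.34j, 0.08-0.34j], [0.57+0.00j, -0.76+0.00j, -0.76-0.00j]]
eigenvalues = [(0.65+0j), (-0.2+0.45j), (-0.2-0.45j)]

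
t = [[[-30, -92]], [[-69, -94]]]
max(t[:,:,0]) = -30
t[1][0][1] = -94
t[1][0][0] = -69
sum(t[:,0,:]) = -285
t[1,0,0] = -69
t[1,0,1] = -94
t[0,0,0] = -30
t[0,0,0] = -30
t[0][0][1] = -92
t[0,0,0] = -30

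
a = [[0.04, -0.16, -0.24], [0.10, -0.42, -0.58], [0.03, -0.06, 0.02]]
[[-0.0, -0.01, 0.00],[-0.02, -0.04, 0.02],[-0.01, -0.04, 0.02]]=a @ [[0.07, 0.22, -0.12], [0.22, 0.65, -0.37], [-0.12, -0.37, 0.21]]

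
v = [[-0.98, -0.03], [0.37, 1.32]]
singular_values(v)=[1.42, 0.9]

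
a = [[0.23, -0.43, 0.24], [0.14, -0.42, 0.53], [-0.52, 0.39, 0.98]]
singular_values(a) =[1.21, 0.83, 0.0]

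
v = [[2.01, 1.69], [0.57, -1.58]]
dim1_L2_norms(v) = [2.63, 1.68]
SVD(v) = [[-0.95, 0.32], [0.32, 0.95]] @ diag([2.7209210974350535, 1.5212127995559406]) @ [[-0.63, -0.77], [0.77, -0.63]]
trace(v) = 0.43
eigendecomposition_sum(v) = [[2.12,  0.93], [0.31,  0.14]] + [[-0.11, 0.76], [0.26, -1.72]]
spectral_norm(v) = 2.72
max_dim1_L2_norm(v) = 2.63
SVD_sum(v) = [[1.64, 1.99], [-0.55, -0.66]] + [[0.37, -0.30], [1.12, -0.92]]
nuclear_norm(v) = 4.24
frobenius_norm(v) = 3.12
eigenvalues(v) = [2.26, -1.83]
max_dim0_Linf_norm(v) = 2.01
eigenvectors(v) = [[0.99, -0.40],[0.15, 0.92]]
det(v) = -4.14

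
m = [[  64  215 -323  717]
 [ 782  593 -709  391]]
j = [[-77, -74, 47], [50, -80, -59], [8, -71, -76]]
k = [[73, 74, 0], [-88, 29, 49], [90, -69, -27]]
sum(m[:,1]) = 808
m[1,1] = 593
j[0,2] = 47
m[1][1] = 593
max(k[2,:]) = 90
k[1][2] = 49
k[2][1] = -69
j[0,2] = 47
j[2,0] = 8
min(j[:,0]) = -77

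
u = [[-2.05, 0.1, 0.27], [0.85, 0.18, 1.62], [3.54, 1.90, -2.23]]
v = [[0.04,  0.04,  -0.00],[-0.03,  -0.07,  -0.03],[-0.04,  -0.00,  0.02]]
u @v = [[-0.1, -0.09, 0.0], [-0.04, 0.02, 0.03], [0.17, 0.01, -0.10]]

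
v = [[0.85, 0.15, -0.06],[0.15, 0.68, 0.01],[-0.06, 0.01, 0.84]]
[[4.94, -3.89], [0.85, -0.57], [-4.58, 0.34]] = v @ [[5.43,-4.60], [0.13,0.17], [-5.07,0.08]]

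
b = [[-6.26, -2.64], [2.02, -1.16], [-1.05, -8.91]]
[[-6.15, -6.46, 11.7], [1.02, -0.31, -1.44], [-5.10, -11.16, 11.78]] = b @ [[0.78, 0.53, -1.38], [0.48, 1.19, -1.16]]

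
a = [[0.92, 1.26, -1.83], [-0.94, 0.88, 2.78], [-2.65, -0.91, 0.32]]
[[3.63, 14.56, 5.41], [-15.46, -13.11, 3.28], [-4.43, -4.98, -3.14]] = a @ [[2.63, 0.09, -0.27], [-3.99, 3.21, 4.16], [-3.41, -5.70, -0.23]]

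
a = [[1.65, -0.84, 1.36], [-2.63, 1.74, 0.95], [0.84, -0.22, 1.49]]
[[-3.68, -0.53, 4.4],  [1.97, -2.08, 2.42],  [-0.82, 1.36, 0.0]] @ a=[[-0.98, 1.20, 1.05], [10.75, -5.81, 4.31], [-4.93, 3.06, 0.18]]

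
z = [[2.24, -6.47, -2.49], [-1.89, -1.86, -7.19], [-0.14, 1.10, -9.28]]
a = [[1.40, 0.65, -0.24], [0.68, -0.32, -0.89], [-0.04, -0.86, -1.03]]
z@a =[[-1.16,  5.67,  7.79], [-3.62,  5.55,  9.51], [0.92,  7.54,  8.61]]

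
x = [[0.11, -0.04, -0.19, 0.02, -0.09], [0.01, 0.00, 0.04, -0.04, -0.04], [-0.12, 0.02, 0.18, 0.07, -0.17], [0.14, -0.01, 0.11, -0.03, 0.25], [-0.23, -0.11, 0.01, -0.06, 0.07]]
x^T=[[0.11,0.01,-0.12,0.14,-0.23], [-0.04,0.0,0.02,-0.01,-0.11], [-0.19,0.04,0.18,0.11,0.01], [0.02,-0.04,0.07,-0.03,-0.06], [-0.09,-0.04,-0.17,0.25,0.07]]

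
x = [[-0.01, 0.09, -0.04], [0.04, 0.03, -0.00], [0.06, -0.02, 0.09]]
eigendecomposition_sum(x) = [[-0.03+0.00j, (0.03-0j), -0.01+0.00j], [0.01-0.00j, (-0.02+0j), -0j], [0.01-0.00j, -0.02+0.00j, -0j]] + [[(0.01+0.02j), (0.03+0.01j), (-0.02+0.02j)], [(0.01+0.01j), 0.02-0.00j, -0.00+0.02j], [0.02-0.02j, (-0-0.05j), 0.04+0.01j]] + [[0.01-0.02j, 0.03-0.01j, -0.02-0.02j], [0.01-0.01j, (0.02+0j), -0.00-0.02j], [0.02+0.02j, -0.00+0.05j, 0.04-0.01j]]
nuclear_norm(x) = 0.24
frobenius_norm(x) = 0.16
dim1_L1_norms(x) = [0.14, 0.07, 0.17]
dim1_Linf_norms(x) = [0.09, 0.04, 0.09]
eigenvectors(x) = [[-0.78+0.00j, (0.18-0.45j), (0.18+0.45j)], [(0.45+0j), (-0.05-0.38j), (-0.05+0.38j)], [0.43+0.00j, -0.78+0.00j, -0.78-0.00j]]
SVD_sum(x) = [[-0.03, 0.05, -0.06], [-0.0, 0.0, -0.00], [0.04, -0.06, 0.07]] + [[0.03, 0.04, 0.01], [0.03, 0.04, 0.01], [0.03, 0.03, 0.01]] + [[-0.01, 0.0, 0.01], [0.01, -0.01, -0.01], [-0.01, 0.0, 0.01]]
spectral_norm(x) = 0.13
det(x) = -0.00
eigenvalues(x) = [(-0.04+0j), (0.07+0.03j), (0.07-0.03j)]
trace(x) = 0.11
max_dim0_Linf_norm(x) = 0.09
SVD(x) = [[-0.64,  -0.64,  0.43], [-0.01,  -0.56,  -0.83], [0.77,  -0.53,  0.35]] @ diag([0.130612602149231, 0.08255689517023072, 0.022906488592934416]) @ [[0.40, -0.56, 0.73], [-0.58, -0.77, -0.27], [-0.71, 0.31, 0.63]]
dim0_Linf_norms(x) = [0.06, 0.09, 0.09]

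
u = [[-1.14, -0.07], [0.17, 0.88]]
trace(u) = -0.26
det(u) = -0.99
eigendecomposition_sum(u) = [[-1.14, -0.04], [0.1, 0.00]] + [[-0.00, -0.03], [0.07, 0.88]]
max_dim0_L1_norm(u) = 1.31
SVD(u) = [[-0.92, 0.39],[0.39, 0.92]] @ diag([1.1881549265461095, 0.8343188062870267]) @ [[0.94, 0.34], [-0.34, 0.94]]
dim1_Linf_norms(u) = [1.14, 0.88]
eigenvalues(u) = [-1.13, 0.87]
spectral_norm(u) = 1.19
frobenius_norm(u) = 1.45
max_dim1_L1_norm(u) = 1.21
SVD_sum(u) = [[-1.03, -0.37], [0.43, 0.16]] + [[-0.11, 0.3], [-0.26, 0.72]]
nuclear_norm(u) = 2.02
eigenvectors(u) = [[-1.00,  0.03], [0.08,  -1.0]]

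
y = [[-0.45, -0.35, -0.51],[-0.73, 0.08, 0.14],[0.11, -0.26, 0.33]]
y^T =[[-0.45, -0.73, 0.11], [-0.35, 0.08, -0.26], [-0.51, 0.14, 0.33]]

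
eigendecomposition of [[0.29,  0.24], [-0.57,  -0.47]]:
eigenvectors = [[0.63, -0.46],[-0.77, 0.89]]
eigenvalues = [-0.0, -0.18]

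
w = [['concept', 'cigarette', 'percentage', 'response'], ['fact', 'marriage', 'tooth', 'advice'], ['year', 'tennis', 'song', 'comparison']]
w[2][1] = 'tennis'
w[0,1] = 'cigarette'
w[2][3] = 'comparison'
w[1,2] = 'tooth'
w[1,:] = ['fact', 'marriage', 'tooth', 'advice']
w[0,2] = 'percentage'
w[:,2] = ['percentage', 'tooth', 'song']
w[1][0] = 'fact'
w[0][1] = 'cigarette'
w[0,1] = 'cigarette'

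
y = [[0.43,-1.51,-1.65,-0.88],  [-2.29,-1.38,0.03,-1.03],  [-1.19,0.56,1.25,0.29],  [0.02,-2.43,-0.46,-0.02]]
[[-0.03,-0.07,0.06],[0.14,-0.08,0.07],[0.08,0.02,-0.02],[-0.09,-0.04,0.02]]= y @ [[-0.04,-0.02,0.01], [0.03,0.02,-0.01], [0.03,-0.03,0.02], [-0.09,0.09,-0.08]]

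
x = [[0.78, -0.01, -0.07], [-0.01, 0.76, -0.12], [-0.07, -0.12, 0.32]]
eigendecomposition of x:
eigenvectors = [[0.14, 0.72, -0.68],  [0.24, -0.69, -0.68],  [0.96, 0.07, 0.27]]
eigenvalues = [0.28, 0.78, 0.8]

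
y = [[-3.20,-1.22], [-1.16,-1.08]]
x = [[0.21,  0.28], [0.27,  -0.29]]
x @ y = [[-1.00, -0.56], [-0.53, -0.02]]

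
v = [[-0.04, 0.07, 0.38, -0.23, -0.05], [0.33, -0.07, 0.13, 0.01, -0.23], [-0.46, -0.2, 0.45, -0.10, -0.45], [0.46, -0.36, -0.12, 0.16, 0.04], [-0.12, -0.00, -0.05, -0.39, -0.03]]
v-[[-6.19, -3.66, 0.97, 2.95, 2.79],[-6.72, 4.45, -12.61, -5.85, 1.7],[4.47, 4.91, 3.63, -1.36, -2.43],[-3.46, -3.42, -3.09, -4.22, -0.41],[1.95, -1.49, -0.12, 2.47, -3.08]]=[[6.15, 3.73, -0.59, -3.18, -2.84], [7.05, -4.52, 12.74, 5.86, -1.93], [-4.93, -5.11, -3.18, 1.26, 1.98], [3.92, 3.06, 2.97, 4.38, 0.45], [-2.07, 1.49, 0.07, -2.86, 3.05]]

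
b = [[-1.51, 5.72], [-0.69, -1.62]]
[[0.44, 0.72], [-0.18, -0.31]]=b @[[0.05,0.09], [0.09,0.15]]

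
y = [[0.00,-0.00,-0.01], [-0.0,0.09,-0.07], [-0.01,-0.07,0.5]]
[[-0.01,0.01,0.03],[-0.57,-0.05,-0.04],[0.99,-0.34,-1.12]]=y @ [[0.44, -2.4, 1.59], [-5.42, -1.22, -2.48], [1.23, -0.9, -2.55]]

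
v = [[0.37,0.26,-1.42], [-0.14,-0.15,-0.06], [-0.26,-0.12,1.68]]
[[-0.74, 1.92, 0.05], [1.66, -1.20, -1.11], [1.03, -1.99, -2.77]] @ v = [[-0.56, -0.49, 1.02],[1.07, 0.74, -4.15],[1.38, 0.9, -6.00]]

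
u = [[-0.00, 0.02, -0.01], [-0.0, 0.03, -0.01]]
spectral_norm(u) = 0.04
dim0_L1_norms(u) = [0.0, 0.05, 0.02]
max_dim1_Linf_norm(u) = 0.03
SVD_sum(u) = [[-0.0, 0.02, -0.01],[-0.0, 0.03, -0.01]] + [[0.00, -0.00, -0.00], [-0.00, 0.0, 0.0]]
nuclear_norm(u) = 0.04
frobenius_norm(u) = 0.04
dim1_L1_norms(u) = [0.03, 0.04]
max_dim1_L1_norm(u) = 0.04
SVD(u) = [[-0.58,  -0.82],[-0.82,  0.58]] @ diag([0.03864328450540825, 0.002587771750768357]) @ [[0.00, -0.93, 0.36], [-0.00, 0.36, 0.93]]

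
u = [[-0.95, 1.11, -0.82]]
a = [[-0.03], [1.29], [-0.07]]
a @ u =[[0.03, -0.03, 0.02], [-1.23, 1.43, -1.06], [0.07, -0.08, 0.06]]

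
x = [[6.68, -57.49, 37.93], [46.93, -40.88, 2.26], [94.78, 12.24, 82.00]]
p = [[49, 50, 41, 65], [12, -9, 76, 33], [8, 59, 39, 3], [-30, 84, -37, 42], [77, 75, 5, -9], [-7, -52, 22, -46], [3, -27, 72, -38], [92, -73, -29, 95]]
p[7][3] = 95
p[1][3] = 33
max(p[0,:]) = 65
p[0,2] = 41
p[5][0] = -7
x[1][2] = 2.26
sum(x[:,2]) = 122.19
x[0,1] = -57.49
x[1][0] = 46.93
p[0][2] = 41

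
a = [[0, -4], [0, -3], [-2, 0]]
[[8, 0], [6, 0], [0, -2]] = a @ [[0, 1], [-2, 0]]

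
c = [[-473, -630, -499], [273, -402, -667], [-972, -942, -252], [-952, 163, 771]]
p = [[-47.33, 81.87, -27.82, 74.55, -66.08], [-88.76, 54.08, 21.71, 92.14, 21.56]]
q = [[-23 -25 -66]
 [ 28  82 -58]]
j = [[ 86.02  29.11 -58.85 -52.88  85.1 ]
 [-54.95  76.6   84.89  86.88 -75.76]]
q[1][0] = 28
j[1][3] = 86.88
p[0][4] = -66.08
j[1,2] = 84.89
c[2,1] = -942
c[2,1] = -942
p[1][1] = 54.08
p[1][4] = 21.56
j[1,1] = 76.6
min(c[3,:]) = -952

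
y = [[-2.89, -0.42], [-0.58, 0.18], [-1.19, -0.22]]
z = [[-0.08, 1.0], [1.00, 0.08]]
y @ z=[[-0.19, -2.92],[0.23, -0.57],[-0.12, -1.21]]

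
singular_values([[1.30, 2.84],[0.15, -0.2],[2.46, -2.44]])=[3.85, 2.64]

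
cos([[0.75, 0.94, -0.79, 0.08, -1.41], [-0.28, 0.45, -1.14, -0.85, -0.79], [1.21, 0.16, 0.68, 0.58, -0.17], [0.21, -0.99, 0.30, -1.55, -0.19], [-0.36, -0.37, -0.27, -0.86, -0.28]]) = [[0.86,-0.75,0.84,0.03,0.76],[0.66,0.51,0.68,-0.26,-0.06],[-0.98,-0.32,1.02,0.05,0.85],[-0.24,-0.41,-0.37,-0.25,-0.32],[0.3,-0.12,-0.09,-0.55,0.57]]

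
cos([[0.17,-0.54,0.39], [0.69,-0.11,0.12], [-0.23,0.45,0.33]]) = [[1.23, -0.07, -0.07], [-0.00, 1.16, -0.15], [-0.1, -0.11, 0.97]]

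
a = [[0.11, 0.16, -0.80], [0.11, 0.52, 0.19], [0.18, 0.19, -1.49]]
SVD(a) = [[-0.48, -0.11, -0.87], [0.06, -0.99, 0.09], [-0.88, -0.01, 0.48]] @ diag([1.7247362875893677, 0.5569418914632691, 0.0006839632752787708]) @ [[-0.12, -0.12, 0.99], [-0.22, -0.96, -0.15], [0.97, -0.24, 0.09]]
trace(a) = -0.86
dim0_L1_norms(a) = [0.4, 0.87, 2.48]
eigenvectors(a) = [[-0.47, -0.97, -0.16], [0.11, 0.24, -0.98], [-0.88, -0.09, -0.11]]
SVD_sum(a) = [[0.10, 0.10, -0.81], [-0.01, -0.01, 0.11], [0.18, 0.18, -1.49]] + [[0.01, 0.06, 0.01], [0.12, 0.53, 0.08], [0.00, 0.01, 0.0]] + [[-0.0, 0.0, -0.00], [0.0, -0.00, 0.0], [0.0, -0.0, 0.0]]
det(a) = 0.00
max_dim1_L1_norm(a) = 1.86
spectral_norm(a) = 1.72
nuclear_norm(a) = 2.28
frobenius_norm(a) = 1.81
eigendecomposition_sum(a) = [[0.09, 0.07, -0.8], [-0.02, -0.02, 0.19], [0.17, 0.13, -1.49]] + [[-0.0, 0.00, 0.0], [0.0, -0.0, -0.00], [-0.0, 0.00, 0.00]] + [[0.02, 0.09, -0.00],[0.13, 0.54, -0.0],[0.01, 0.06, -0.00]]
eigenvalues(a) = [-1.42, -0.0, 0.56]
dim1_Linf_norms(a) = [0.8, 0.52, 1.49]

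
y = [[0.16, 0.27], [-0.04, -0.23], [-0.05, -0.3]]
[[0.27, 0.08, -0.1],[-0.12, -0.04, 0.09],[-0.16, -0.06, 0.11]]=y @ [[1.08, 0.26, -0.03], [0.35, 0.14, -0.37]]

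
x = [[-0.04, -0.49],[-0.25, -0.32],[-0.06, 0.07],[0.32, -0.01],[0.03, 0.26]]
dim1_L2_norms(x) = [0.49, 0.41, 0.09, 0.32, 0.26]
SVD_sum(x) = [[-0.16, -0.45], [-0.13, -0.36], [0.02, 0.04], [0.03, 0.09], [0.09, 0.24]] + [[0.12, -0.04], [-0.12, 0.04], [-0.08, 0.03], [0.29, -0.10], [-0.06, 0.02]]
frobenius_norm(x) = 0.77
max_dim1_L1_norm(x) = 0.57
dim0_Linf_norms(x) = [0.32, 0.49]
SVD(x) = [[0.71, -0.35],[0.57, 0.35],[-0.07, 0.22],[-0.15, -0.83],[-0.38, 0.16]] @ diag([0.6714427042440563, 0.3677834891854568]) @ [[-0.34, -0.94], [-0.94, 0.34]]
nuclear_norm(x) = 1.04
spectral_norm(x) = 0.67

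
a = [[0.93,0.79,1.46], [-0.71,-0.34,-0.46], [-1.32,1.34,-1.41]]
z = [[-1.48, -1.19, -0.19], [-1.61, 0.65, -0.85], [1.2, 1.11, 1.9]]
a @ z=[[-0.9, 1.03, 1.93],[1.05, 0.11, -0.45],[-1.90, 0.88, -3.57]]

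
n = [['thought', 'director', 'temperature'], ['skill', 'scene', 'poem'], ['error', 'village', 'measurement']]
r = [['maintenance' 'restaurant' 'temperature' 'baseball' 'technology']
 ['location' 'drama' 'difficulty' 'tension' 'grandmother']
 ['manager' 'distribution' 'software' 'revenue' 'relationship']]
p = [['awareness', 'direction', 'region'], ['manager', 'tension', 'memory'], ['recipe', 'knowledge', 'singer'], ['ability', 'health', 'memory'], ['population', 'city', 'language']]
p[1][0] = 'manager'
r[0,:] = ['maintenance', 'restaurant', 'temperature', 'baseball', 'technology']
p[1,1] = 'tension'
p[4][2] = 'language'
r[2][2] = 'software'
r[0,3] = 'baseball'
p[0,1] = 'direction'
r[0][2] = 'temperature'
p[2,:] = ['recipe', 'knowledge', 'singer']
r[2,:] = ['manager', 'distribution', 'software', 'revenue', 'relationship']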